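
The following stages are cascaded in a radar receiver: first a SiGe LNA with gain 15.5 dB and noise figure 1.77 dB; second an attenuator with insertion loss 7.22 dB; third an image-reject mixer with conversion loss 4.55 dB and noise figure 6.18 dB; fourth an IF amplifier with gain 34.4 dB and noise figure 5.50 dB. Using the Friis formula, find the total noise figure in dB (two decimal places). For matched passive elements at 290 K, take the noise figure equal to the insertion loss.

Convert to linear (a loss of L dB is a gain of −L dB): F_i = 10^(NF_i/10), G_i = 10^(G_i,dB/10)
  Stage 1: F_1 = 10^(1.77/10) = 1.503, G_1 = 10^(15.5/10) = 35.48
  Stage 2: F_2 = 10^(7.22/10) = 5.272, G_2 = 10^(−7.22/10) = 0.1897
  Stage 3: F_3 = 10^(6.18/10) = 4.150, G_3 = 10^(−4.55/10) = 0.3508
  Stage 4: F_4 = 10^(5.50/10) = 3.548, G_4 = 10^(34.4/10) = 2754
Friis cascade:
  F = 1.503 + (5.272 − 1)/35.48 + (4.150 − 1)/6.730 + (3.548 − 1)/2.360 = 3.171
NF = 10 log₁₀(3.171) = 5.01 dB

5.01 dB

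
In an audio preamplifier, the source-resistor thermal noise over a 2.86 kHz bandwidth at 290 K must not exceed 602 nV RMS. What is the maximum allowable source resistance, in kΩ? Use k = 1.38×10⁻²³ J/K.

Johnson–Nyquist: V_n = √(4kTRB) ⇒ R = V_n² / (4kTB)
4kTB = 4 × 1.38×10⁻²³ × 290 × 2.86×10³ = 4.58×10⁻¹⁷
R = (6.02×10⁻⁷)² / 4.58×10⁻¹⁷ = 7.92×10³ Ω = 7.92 kΩ

7.92 kΩ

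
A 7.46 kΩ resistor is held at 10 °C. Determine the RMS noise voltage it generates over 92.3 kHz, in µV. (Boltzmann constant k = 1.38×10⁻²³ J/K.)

3.28 µV

T = 10 °C + 273.15 = 283.15 K
V_n = √(4kTRB)
4kTRB = 4 × 1.38×10⁻²³ × 283.15 × 7.46×10³ × 9.23×10⁴ = 1.08×10⁻¹¹ V²
V_n = √(1.08×10⁻¹¹) = 3.28×10⁻⁶ V = 3.28 µV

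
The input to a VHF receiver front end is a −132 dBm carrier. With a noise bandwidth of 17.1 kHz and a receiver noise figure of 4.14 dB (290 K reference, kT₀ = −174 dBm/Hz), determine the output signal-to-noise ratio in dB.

Noise floor: N = −174 + 10 log₁₀(B) + NF
10 log₁₀(1.71×10⁴) = 42.33 dB
N = −174 + 42.33 + 4.14 = −127.53 dBm
SNR = P_sig − N = −132 − (−127.53) = −4.47 dB → −4.5 dB

−4.5 dB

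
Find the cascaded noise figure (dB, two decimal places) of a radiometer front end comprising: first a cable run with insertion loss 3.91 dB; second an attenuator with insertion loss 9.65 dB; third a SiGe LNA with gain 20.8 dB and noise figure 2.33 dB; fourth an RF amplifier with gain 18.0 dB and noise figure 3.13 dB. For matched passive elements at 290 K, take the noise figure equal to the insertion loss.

Convert to linear (a loss of L dB is a gain of −L dB): F_i = 10^(NF_i/10), G_i = 10^(G_i,dB/10)
  Stage 1: F_1 = 10^(3.91/10) = 2.460, G_1 = 10^(−3.91/10) = 0.4064
  Stage 2: F_2 = 10^(9.65/10) = 9.226, G_2 = 10^(−9.65/10) = 0.1084
  Stage 3: F_3 = 10^(2.33/10) = 1.710, G_3 = 10^(20.8/10) = 120.2
  Stage 4: F_4 = 10^(3.13/10) = 2.056, G_4 = 10^(18.0/10) = 63.10
Friis cascade:
  F = 2.460 + (9.226 − 1)/0.4064 + (1.710 − 1)/0.04406 + (2.056 − 1)/5.297 = 39.01
NF = 10 log₁₀(39.01) = 15.91 dB

15.91 dB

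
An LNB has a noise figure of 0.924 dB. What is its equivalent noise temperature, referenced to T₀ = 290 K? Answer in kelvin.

F = 10^(0.924/10) = 1.23709
T_e = (F − 1)·T₀ = (1.23709 − 1) × 290 = 68.8 K

68.8 K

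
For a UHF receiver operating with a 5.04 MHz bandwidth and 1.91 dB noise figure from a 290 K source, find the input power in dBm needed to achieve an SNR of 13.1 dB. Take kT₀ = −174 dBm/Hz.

−92.0 dBm

Sensitivity = −174 + 10 log₁₀(B) + NF + SNR_min
= −174 + 67.02 + 1.91 + 13.1
= −91.97 dBm → −92.0 dBm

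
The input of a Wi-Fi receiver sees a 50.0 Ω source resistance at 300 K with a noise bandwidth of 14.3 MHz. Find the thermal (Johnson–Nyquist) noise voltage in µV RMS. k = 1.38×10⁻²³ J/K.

3.44 µV

V_n = √(4kTRB)
4kTRB = 4 × 1.38×10⁻²³ × 300 × 5.00×10¹ × 1.43×10⁷ = 1.18×10⁻¹¹ V²
V_n = √(1.18×10⁻¹¹) = 3.44×10⁻⁶ V = 3.44 µV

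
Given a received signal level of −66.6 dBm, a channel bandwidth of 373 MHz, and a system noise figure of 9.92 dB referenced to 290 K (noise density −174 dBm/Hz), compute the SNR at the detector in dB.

11.8 dB

Noise floor: N = −174 + 10 log₁₀(B) + NF
10 log₁₀(3.73×10⁸) = 85.72 dB
N = −174 + 85.72 + 9.92 = −78.36 dBm
SNR = P_sig − N = −66.6 − (−78.36) = 11.76 dB → 11.8 dB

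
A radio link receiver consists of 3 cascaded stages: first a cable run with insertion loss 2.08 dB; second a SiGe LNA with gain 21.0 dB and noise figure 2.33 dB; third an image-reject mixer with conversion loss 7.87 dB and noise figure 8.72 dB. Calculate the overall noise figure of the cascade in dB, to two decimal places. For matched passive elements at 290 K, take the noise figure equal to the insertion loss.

4.54 dB

Convert to linear (a loss of L dB is a gain of −L dB): F_i = 10^(NF_i/10), G_i = 10^(G_i,dB/10)
  Stage 1: F_1 = 10^(2.08/10) = 1.614, G_1 = 10^(−2.08/10) = 0.6194
  Stage 2: F_2 = 10^(2.33/10) = 1.710, G_2 = 10^(21.0/10) = 125.9
  Stage 3: F_3 = 10^(8.72/10) = 7.447, G_3 = 10^(−7.87/10) = 0.1633
Friis cascade:
  F = 1.614 + (1.710 − 1)/0.6194 + (7.447 − 1)/77.98 = 2.843
NF = 10 log₁₀(2.843) = 4.54 dB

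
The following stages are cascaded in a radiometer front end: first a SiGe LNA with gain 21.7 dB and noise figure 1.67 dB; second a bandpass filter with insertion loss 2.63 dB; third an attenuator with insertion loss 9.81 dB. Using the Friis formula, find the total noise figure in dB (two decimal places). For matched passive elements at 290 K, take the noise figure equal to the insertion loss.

Convert to linear (a loss of L dB is a gain of −L dB): F_i = 10^(NF_i/10), G_i = 10^(G_i,dB/10)
  Stage 1: F_1 = 10^(1.67/10) = 1.469, G_1 = 10^(21.7/10) = 147.9
  Stage 2: F_2 = 10^(2.63/10) = 1.832, G_2 = 10^(−2.63/10) = 0.5458
  Stage 3: F_3 = 10^(9.81/10) = 9.572, G_3 = 10^(−9.81/10) = 0.1045
Friis cascade:
  F = 1.469 + (1.832 − 1)/147.9 + (9.572 − 1)/80.72 = 1.581
NF = 10 log₁₀(1.581) = 1.99 dB

1.99 dB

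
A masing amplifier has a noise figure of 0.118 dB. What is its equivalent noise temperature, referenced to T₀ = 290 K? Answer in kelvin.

F = 10^(0.118/10) = 1.02754
T_e = (F − 1)·T₀ = (1.02754 − 1) × 290 = 7.99 K

7.99 K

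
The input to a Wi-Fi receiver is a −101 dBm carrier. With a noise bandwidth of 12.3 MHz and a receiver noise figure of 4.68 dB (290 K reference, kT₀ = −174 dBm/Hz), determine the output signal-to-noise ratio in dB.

Noise floor: N = −174 + 10 log₁₀(B) + NF
10 log₁₀(1.23×10⁷) = 70.9 dB
N = −174 + 70.9 + 4.68 = −98.42 dBm
SNR = P_sig − N = −101 − (−98.42) = −2.58 dB → −2.6 dB

−2.6 dB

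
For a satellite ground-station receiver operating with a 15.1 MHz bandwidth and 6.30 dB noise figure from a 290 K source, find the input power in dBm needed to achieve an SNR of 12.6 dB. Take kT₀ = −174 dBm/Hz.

Sensitivity = −174 + 10 log₁₀(B) + NF + SNR_min
= −174 + 71.79 + 6.30 + 12.6
= −83.31 dBm → −83.3 dBm

−83.3 dBm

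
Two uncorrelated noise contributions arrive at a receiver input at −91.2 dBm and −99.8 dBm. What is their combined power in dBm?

Convert to linear, add, convert back:
P₁ = 7.59×10⁻¹³ W, P₂ = 1.05×10⁻¹³ W
P_tot = 8.63×10⁻¹³ W → 10 log₁₀(P_tot / 10⁻³) = −90.6 dBm

−90.6 dBm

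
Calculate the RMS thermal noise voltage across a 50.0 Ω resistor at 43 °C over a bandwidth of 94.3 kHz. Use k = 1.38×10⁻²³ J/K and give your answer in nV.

T = 43 °C + 273.15 = 316.15 K
V_n = √(4kTRB)
4kTRB = 4 × 1.38×10⁻²³ × 316.15 × 5.00×10¹ × 9.43×10⁴ = 8.23×10⁻¹⁴ V²
V_n = √(8.23×10⁻¹⁴) = 2.87×10⁻⁷ V = 287 nV

287 nV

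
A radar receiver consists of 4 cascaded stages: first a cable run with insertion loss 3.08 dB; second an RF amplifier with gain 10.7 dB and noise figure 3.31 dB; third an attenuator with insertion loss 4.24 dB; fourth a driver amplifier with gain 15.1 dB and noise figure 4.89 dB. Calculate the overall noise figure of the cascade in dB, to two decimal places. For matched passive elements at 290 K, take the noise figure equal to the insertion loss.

Convert to linear (a loss of L dB is a gain of −L dB): F_i = 10^(NF_i/10), G_i = 10^(G_i,dB/10)
  Stage 1: F_1 = 10^(3.08/10) = 2.032, G_1 = 10^(−3.08/10) = 0.4920
  Stage 2: F_2 = 10^(3.31/10) = 2.143, G_2 = 10^(10.7/10) = 11.75
  Stage 3: F_3 = 10^(4.24/10) = 2.655, G_3 = 10^(−4.24/10) = 0.3767
  Stage 4: F_4 = 10^(4.89/10) = 3.083, G_4 = 10^(15.1/10) = 32.36
Friis cascade:
  F = 2.032 + (2.143 − 1)/0.4920 + (2.655 − 1)/5.781 + (3.083 − 1)/2.178 = 5.598
NF = 10 log₁₀(5.598) = 7.48 dB

7.48 dB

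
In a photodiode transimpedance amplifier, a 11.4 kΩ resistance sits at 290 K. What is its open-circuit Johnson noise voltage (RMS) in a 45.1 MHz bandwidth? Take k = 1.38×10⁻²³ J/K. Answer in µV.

V_n = √(4kTRB)
4kTRB = 4 × 1.38×10⁻²³ × 290 × 1.14×10⁴ × 4.51×10⁷ = 8.23×10⁻⁹ V²
V_n = √(8.23×10⁻⁹) = 9.07×10⁻⁵ V = 90.7 µV

90.7 µV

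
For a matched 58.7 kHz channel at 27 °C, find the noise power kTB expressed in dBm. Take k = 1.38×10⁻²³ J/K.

T = 27 °C + 273.15 = 300.15 K
P_n = kTB = 1.38×10⁻²³ × 300.15 × 5.87×10⁴ = 2.43×10⁻¹⁶ W
In dBm: 10 log₁₀(2.43×10⁻¹⁶ / 10⁻³) = −126.1 dBm

−126.1 dBm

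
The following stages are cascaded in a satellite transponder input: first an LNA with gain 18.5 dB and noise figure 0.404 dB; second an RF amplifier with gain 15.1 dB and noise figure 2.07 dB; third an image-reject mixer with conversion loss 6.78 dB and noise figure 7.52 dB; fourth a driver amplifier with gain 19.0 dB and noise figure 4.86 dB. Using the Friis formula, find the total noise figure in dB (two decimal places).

Convert to linear (a loss of L dB is a gain of −L dB): F_i = 10^(NF_i/10), G_i = 10^(G_i,dB/10)
  Stage 1: F_1 = 10^(0.404/10) = 1.097, G_1 = 10^(18.5/10) = 70.79
  Stage 2: F_2 = 10^(2.07/10) = 1.611, G_2 = 10^(15.1/10) = 32.36
  Stage 3: F_3 = 10^(7.52/10) = 5.649, G_3 = 10^(−6.78/10) = 0.2099
  Stage 4: F_4 = 10^(4.86/10) = 3.062, G_4 = 10^(19.0/10) = 79.43
Friis cascade:
  F = 1.097 + (1.611 − 1)/70.79 + (5.649 − 1)/2291 + (3.062 − 1)/480.8 = 1.112
NF = 10 log₁₀(1.112) = 0.46 dB

0.46 dB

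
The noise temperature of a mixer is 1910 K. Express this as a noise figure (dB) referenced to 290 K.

F = 1 + T_e/T₀ = 1 + 1910/290 = 7.58621
NF = 10 log₁₀(7.58621) = 8.80 dB

8.80 dB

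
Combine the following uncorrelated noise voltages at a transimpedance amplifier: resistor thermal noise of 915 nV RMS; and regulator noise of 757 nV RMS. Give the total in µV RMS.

Uncorrelated sources add in power (mean-square): V_tot = √(ΣV_i²)
V_tot = √[(9.15×10⁻⁷)² + (7.57×10⁻⁷)²] = 1.19×10⁻⁶ V = 1.19 µV

1.19 µV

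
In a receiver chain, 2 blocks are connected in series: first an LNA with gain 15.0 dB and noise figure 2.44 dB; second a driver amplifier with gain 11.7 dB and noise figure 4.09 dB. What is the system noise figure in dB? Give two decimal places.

2.56 dB

Convert to linear (a loss of L dB is a gain of −L dB): F_i = 10^(NF_i/10), G_i = 10^(G_i,dB/10)
  Stage 1: F_1 = 10^(2.44/10) = 1.754, G_1 = 10^(15.0/10) = 31.62
  Stage 2: F_2 = 10^(4.09/10) = 2.564, G_2 = 10^(11.7/10) = 14.79
Friis cascade:
  F = 1.754 + (2.564 − 1)/31.62 = 1.803
NF = 10 log₁₀(1.803) = 2.56 dB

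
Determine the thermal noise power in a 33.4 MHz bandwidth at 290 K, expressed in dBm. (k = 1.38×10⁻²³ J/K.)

P_n = kTB = 1.38×10⁻²³ × 290 × 3.34×10⁷ = 1.34×10⁻¹³ W
In dBm: 10 log₁₀(1.34×10⁻¹³ / 10⁻³) = −98.7 dBm

−98.7 dBm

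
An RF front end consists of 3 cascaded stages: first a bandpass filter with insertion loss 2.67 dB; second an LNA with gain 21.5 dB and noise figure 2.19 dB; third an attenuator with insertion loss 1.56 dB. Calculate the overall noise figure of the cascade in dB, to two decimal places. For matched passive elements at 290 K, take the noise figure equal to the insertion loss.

4.87 dB

Convert to linear (a loss of L dB is a gain of −L dB): F_i = 10^(NF_i/10), G_i = 10^(G_i,dB/10)
  Stage 1: F_1 = 10^(2.67/10) = 1.849, G_1 = 10^(−2.67/10) = 0.5408
  Stage 2: F_2 = 10^(2.19/10) = 1.656, G_2 = 10^(21.5/10) = 141.3
  Stage 3: F_3 = 10^(1.56/10) = 1.432, G_3 = 10^(−1.56/10) = 0.6982
Friis cascade:
  F = 1.849 + (1.656 − 1)/0.5408 + (1.432 − 1)/76.38 = 3.068
NF = 10 log₁₀(3.068) = 4.87 dB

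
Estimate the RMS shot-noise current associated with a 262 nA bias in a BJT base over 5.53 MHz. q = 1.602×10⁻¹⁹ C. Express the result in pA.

I_n = √(2qI·B)
2qI·B = 2 × 1.602×10⁻¹⁹ × 2.62×10⁻⁷ × 5.53×10⁶ = 4.64×10⁻¹⁹ A²
I_n = √(4.64×10⁻¹⁹) = 6.81×10⁻¹⁰ A = 681 pA

681 pA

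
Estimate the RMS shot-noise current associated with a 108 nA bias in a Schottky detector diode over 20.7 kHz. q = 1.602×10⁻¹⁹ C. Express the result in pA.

I_n = √(2qI·B)
2qI·B = 2 × 1.602×10⁻¹⁹ × 1.08×10⁻⁷ × 2.07×10⁴ = 7.16×10⁻²² A²
I_n = √(7.16×10⁻²²) = 2.68×10⁻¹¹ A = 26.8 pA

26.8 pA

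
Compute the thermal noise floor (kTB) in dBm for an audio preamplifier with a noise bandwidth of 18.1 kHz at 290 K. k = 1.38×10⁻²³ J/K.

P_n = kTB = 1.38×10⁻²³ × 290 × 1.81×10⁴ = 7.24×10⁻¹⁷ W
In dBm: 10 log₁₀(7.24×10⁻¹⁷ / 10⁻³) = −131.4 dBm

−131.4 dBm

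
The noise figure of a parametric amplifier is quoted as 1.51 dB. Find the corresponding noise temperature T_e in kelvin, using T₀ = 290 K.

F = 10^(1.51/10) = 1.41579
T_e = (F − 1)·T₀ = (1.41579 − 1) × 290 = 121 K

121 K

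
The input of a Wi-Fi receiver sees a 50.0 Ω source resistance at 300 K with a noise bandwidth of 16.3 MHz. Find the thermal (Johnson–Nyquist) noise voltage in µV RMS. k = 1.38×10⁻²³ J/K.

3.67 µV

V_n = √(4kTRB)
4kTRB = 4 × 1.38×10⁻²³ × 300 × 5.00×10¹ × 1.63×10⁷ = 1.35×10⁻¹¹ V²
V_n = √(1.35×10⁻¹¹) = 3.67×10⁻⁶ V = 3.67 µV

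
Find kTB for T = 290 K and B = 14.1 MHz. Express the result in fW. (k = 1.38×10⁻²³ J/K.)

P_n = kTB = 1.38×10⁻²³ × 290 × 1.41×10⁷ = 5.64×10⁻¹⁴ W = 56.4 fW

56.4 fW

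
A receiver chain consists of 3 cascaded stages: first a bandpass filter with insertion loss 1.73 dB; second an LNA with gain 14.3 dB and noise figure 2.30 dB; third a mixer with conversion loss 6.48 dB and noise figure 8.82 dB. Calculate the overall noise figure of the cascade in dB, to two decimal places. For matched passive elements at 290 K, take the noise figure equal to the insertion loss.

Convert to linear (a loss of L dB is a gain of −L dB): F_i = 10^(NF_i/10), G_i = 10^(G_i,dB/10)
  Stage 1: F_1 = 10^(1.73/10) = 1.489, G_1 = 10^(−1.73/10) = 0.6714
  Stage 2: F_2 = 10^(2.30/10) = 1.698, G_2 = 10^(14.3/10) = 26.92
  Stage 3: F_3 = 10^(8.82/10) = 7.621, G_3 = 10^(−6.48/10) = 0.2249
Friis cascade:
  F = 1.489 + (1.698 − 1)/0.6714 + (7.621 − 1)/18.07 = 2.896
NF = 10 log₁₀(2.896) = 4.62 dB

4.62 dB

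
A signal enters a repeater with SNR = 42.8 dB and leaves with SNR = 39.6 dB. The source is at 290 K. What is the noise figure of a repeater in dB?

NF (dB) = SNR_in(dB) − SNR_out(dB) when the source is at T₀
NF = 42.8 − 39.6 = 3.2 dB

3.2 dB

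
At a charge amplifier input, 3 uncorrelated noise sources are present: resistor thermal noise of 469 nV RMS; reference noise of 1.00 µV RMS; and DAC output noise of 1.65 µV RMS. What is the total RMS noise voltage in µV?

1.99 µV

Uncorrelated sources add in power (mean-square): V_tot = √(ΣV_i²)
V_tot = √[(4.69×10⁻⁷)² + (1.00×10⁻⁶)² + (1.65×10⁻⁶)²] = 1.99×10⁻⁶ V = 1.99 µV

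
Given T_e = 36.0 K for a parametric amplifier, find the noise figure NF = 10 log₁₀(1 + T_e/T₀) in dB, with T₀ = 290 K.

0.508 dB

F = 1 + T_e/T₀ = 1 + 36.0/290 = 1.12414
NF = 10 log₁₀(1.12414) = 0.508 dB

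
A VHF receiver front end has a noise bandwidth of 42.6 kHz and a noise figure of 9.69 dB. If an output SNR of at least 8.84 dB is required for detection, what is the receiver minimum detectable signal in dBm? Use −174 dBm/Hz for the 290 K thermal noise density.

−109.2 dBm

Sensitivity = −174 + 10 log₁₀(B) + NF + SNR_min
= −174 + 46.29 + 9.69 + 8.84
= −109.18 dBm → −109.2 dBm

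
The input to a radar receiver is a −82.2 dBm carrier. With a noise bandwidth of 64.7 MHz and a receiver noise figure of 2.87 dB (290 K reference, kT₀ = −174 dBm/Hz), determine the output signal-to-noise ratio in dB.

10.8 dB

Noise floor: N = −174 + 10 log₁₀(B) + NF
10 log₁₀(6.47×10⁷) = 78.11 dB
N = −174 + 78.11 + 2.87 = −93.02 dBm
SNR = P_sig − N = −82.2 − (−93.02) = 10.82 dB → 10.8 dB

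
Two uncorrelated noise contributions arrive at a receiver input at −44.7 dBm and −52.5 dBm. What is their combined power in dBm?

Convert to linear, add, convert back:
P₁ = 3.39×10⁻⁸ W, P₂ = 5.62×10⁻⁹ W
P_tot = 3.95×10⁻⁸ W → 10 log₁₀(P_tot / 10⁻³) = −44.0 dBm

−44.0 dBm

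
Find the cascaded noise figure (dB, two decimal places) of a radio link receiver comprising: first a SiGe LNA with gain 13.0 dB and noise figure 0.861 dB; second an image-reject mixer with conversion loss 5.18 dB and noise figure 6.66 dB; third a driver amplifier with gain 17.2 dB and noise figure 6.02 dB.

2.78 dB

Convert to linear (a loss of L dB is a gain of −L dB): F_i = 10^(NF_i/10), G_i = 10^(G_i,dB/10)
  Stage 1: F_1 = 10^(0.861/10) = 1.219, G_1 = 10^(13.0/10) = 19.95
  Stage 2: F_2 = 10^(6.66/10) = 4.634, G_2 = 10^(−5.18/10) = 0.3034
  Stage 3: F_3 = 10^(6.02/10) = 3.999, G_3 = 10^(17.2/10) = 52.48
Friis cascade:
  F = 1.219 + (4.634 − 1)/19.95 + (3.999 − 1)/6.053 = 1.897
NF = 10 log₁₀(1.897) = 2.78 dB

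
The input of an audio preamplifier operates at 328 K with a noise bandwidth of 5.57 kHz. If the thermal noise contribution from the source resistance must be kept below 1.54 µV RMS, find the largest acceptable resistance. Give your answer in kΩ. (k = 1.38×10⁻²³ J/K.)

23.5 kΩ

Johnson–Nyquist: V_n = √(4kTRB) ⇒ R = V_n² / (4kTB)
4kTB = 4 × 1.38×10⁻²³ × 328 × 5.57×10³ = 1.01×10⁻¹⁶
R = (1.54×10⁻⁶)² / 1.01×10⁻¹⁶ = 2.35×10⁴ Ω = 23.5 kΩ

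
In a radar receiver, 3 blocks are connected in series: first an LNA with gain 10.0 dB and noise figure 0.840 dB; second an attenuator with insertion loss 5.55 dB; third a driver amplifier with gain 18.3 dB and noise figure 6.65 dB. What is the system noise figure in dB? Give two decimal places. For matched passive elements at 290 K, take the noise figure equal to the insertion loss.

4.43 dB

Convert to linear (a loss of L dB is a gain of −L dB): F_i = 10^(NF_i/10), G_i = 10^(G_i,dB/10)
  Stage 1: F_1 = 10^(0.840/10) = 1.213, G_1 = 10^(10.0/10) = 10.00
  Stage 2: F_2 = 10^(5.55/10) = 3.589, G_2 = 10^(−5.55/10) = 0.2786
  Stage 3: F_3 = 10^(6.65/10) = 4.624, G_3 = 10^(18.3/10) = 67.61
Friis cascade:
  F = 1.213 + (3.589 − 1)/10.00 + (4.624 − 1)/2.786 = 2.773
NF = 10 log₁₀(2.773) = 4.43 dB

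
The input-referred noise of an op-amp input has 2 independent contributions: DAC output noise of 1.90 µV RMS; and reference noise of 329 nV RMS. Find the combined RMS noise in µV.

Uncorrelated sources add in power (mean-square): V_tot = √(ΣV_i²)
V_tot = √[(1.90×10⁻⁶)² + (3.29×10⁻⁷)²] = 1.93×10⁻⁶ V = 1.93 µV

1.93 µV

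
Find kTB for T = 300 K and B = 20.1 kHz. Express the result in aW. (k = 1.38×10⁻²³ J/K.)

P_n = kTB = 1.38×10⁻²³ × 300 × 2.01×10⁴ = 8.32×10⁻¹⁷ W = 83.2 aW

83.2 aW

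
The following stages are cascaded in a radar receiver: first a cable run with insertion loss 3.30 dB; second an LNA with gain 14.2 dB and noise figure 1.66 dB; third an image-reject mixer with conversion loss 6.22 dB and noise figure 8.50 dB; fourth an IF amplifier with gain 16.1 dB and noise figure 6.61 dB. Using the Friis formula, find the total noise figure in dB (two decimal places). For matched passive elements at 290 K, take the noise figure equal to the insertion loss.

Convert to linear (a loss of L dB is a gain of −L dB): F_i = 10^(NF_i/10), G_i = 10^(G_i,dB/10)
  Stage 1: F_1 = 10^(3.30/10) = 2.138, G_1 = 10^(−3.30/10) = 0.4677
  Stage 2: F_2 = 10^(1.66/10) = 1.466, G_2 = 10^(14.2/10) = 26.30
  Stage 3: F_3 = 10^(8.50/10) = 7.079, G_3 = 10^(−6.22/10) = 0.2388
  Stage 4: F_4 = 10^(6.61/10) = 4.581, G_4 = 10^(16.1/10) = 40.74
Friis cascade:
  F = 2.138 + (1.466 − 1)/0.4677 + (7.079 − 1)/12.30 + (4.581 − 1)/2.938 = 4.847
NF = 10 log₁₀(4.847) = 6.85 dB

6.85 dB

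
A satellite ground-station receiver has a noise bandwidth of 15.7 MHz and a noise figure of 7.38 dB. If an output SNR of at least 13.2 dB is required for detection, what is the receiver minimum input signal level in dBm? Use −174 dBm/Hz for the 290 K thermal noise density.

−81.5 dBm

Sensitivity = −174 + 10 log₁₀(B) + NF + SNR_min
= −174 + 71.96 + 7.38 + 13.2
= −81.46 dBm → −81.5 dBm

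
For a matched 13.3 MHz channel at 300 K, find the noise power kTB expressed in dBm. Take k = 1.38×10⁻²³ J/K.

−102.6 dBm

P_n = kTB = 1.38×10⁻²³ × 300 × 1.33×10⁷ = 5.51×10⁻¹⁴ W
In dBm: 10 log₁₀(5.51×10⁻¹⁴ / 10⁻³) = −102.6 dBm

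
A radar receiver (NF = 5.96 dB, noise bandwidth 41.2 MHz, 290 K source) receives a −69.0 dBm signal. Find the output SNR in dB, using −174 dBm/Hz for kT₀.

Noise floor: N = −174 + 10 log₁₀(B) + NF
10 log₁₀(4.12×10⁷) = 76.15 dB
N = −174 + 76.15 + 5.96 = −91.89 dBm
SNR = P_sig − N = −69.0 − (−91.89) = 22.89 dB → 22.9 dB

22.9 dB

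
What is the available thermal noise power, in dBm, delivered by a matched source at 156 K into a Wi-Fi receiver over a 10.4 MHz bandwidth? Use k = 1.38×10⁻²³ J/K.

−106.5 dBm

P_n = kTB = 1.38×10⁻²³ × 156 × 1.04×10⁷ = 2.24×10⁻¹⁴ W
In dBm: 10 log₁₀(2.24×10⁻¹⁴ / 10⁻³) = −106.5 dBm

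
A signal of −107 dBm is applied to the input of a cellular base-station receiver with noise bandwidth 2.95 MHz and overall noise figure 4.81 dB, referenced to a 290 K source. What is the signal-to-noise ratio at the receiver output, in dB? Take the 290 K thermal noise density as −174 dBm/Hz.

Noise floor: N = −174 + 10 log₁₀(B) + NF
10 log₁₀(2.95×10⁶) = 64.7 dB
N = −174 + 64.7 + 4.81 = −104.49 dBm
SNR = P_sig − N = −107 − (−104.49) = −2.51 dB → −2.5 dB

−2.5 dB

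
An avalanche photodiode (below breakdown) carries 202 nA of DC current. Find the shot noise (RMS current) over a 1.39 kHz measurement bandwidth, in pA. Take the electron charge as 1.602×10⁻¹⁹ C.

I_n = √(2qI·B)
2qI·B = 2 × 1.602×10⁻¹⁹ × 2.02×10⁻⁷ × 1.39×10³ = 9.00×10⁻²³ A²
I_n = √(9.00×10⁻²³) = 9.48×10⁻¹² A = 9.48 pA

9.48 pA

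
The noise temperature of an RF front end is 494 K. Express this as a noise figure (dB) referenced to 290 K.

4.32 dB

F = 1 + T_e/T₀ = 1 + 494/290 = 2.70345
NF = 10 log₁₀(2.70345) = 4.32 dB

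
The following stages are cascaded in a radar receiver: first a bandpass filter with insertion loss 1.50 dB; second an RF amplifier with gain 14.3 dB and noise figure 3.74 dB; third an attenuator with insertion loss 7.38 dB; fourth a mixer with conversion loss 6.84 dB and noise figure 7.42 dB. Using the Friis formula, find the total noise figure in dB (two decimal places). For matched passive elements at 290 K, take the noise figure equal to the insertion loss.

Convert to linear (a loss of L dB is a gain of −L dB): F_i = 10^(NF_i/10), G_i = 10^(G_i,dB/10)
  Stage 1: F_1 = 10^(1.50/10) = 1.413, G_1 = 10^(−1.50/10) = 0.7079
  Stage 2: F_2 = 10^(3.74/10) = 2.366, G_2 = 10^(14.3/10) = 26.92
  Stage 3: F_3 = 10^(7.38/10) = 5.470, G_3 = 10^(−7.38/10) = 0.1828
  Stage 4: F_4 = 10^(7.42/10) = 5.521, G_4 = 10^(−6.84/10) = 0.2070
Friis cascade:
  F = 1.413 + (2.366 − 1)/0.7079 + (5.470 − 1)/19.05 + (5.521 − 1)/3.483 = 4.874
NF = 10 log₁₀(4.874) = 6.88 dB

6.88 dB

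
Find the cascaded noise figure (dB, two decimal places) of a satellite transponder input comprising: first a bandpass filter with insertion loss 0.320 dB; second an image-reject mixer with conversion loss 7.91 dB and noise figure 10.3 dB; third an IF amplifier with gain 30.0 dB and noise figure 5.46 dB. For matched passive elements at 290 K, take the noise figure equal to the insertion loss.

Convert to linear (a loss of L dB is a gain of −L dB): F_i = 10^(NF_i/10), G_i = 10^(G_i,dB/10)
  Stage 1: F_1 = 10^(0.320/10) = 1.076, G_1 = 10^(−0.320/10) = 0.9290
  Stage 2: F_2 = 10^(10.3/10) = 10.72, G_2 = 10^(−7.91/10) = 0.1618
  Stage 3: F_3 = 10^(5.46/10) = 3.516, G_3 = 10^(30.0/10) = 1000
Friis cascade:
  F = 1.076 + (10.72 − 1)/0.9290 + (3.516 − 1)/0.1503 = 28.27
NF = 10 log₁₀(28.27) = 14.51 dB

14.51 dB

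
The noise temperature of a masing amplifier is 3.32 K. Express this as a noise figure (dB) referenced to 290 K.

0.049 dB

F = 1 + T_e/T₀ = 1 + 3.32/290 = 1.01145
NF = 10 log₁₀(1.01145) = 0.049 dB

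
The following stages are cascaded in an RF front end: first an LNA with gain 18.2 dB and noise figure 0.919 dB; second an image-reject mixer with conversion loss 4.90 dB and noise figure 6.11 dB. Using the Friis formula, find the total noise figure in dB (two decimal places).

1.08 dB

Convert to linear (a loss of L dB is a gain of −L dB): F_i = 10^(NF_i/10), G_i = 10^(G_i,dB/10)
  Stage 1: F_1 = 10^(0.919/10) = 1.236, G_1 = 10^(18.2/10) = 66.07
  Stage 2: F_2 = 10^(6.11/10) = 4.083, G_2 = 10^(−4.90/10) = 0.3236
Friis cascade:
  F = 1.236 + (4.083 − 1)/66.07 = 1.282
NF = 10 log₁₀(1.282) = 1.08 dB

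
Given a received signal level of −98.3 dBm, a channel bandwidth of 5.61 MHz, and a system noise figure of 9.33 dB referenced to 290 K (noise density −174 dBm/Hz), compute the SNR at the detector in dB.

−1.1 dB

Noise floor: N = −174 + 10 log₁₀(B) + NF
10 log₁₀(5.61×10⁶) = 67.49 dB
N = −174 + 67.49 + 9.33 = −97.18 dBm
SNR = P_sig − N = −98.3 − (−97.18) = −1.12 dB → −1.1 dB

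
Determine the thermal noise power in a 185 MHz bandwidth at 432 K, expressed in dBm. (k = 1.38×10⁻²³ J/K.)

−89.6 dBm

P_n = kTB = 1.38×10⁻²³ × 432 × 1.85×10⁸ = 1.10×10⁻¹² W
In dBm: 10 log₁₀(1.10×10⁻¹² / 10⁻³) = −89.6 dBm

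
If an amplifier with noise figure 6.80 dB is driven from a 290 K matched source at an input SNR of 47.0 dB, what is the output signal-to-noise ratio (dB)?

40.20 dB

By definition F = SNR_in/SNR_out, so in dB: SNR_out = SNR_in − NF
SNR_out = 47.0 − 6.80 = 40.20 dB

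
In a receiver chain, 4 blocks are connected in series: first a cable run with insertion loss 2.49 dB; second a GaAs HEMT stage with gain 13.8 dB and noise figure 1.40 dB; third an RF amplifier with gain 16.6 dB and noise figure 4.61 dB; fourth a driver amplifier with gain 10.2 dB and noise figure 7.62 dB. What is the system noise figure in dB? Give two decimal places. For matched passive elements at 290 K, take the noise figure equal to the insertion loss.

Convert to linear (a loss of L dB is a gain of −L dB): F_i = 10^(NF_i/10), G_i = 10^(G_i,dB/10)
  Stage 1: F_1 = 10^(2.49/10) = 1.774, G_1 = 10^(−2.49/10) = 0.5636
  Stage 2: F_2 = 10^(1.40/10) = 1.380, G_2 = 10^(13.8/10) = 23.99
  Stage 3: F_3 = 10^(4.61/10) = 2.891, G_3 = 10^(16.6/10) = 45.71
  Stage 4: F_4 = 10^(7.62/10) = 5.781, G_4 = 10^(10.2/10) = 10.47
Friis cascade:
  F = 1.774 + (1.380 − 1)/0.5636 + (2.891 − 1)/13.52 + (5.781 − 1)/618.0 = 2.597
NF = 10 log₁₀(2.597) = 4.14 dB

4.14 dB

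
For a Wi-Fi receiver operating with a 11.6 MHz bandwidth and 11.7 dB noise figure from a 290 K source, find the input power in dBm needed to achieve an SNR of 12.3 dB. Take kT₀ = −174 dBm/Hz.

Sensitivity = −174 + 10 log₁₀(B) + NF + SNR_min
= −174 + 70.64 + 11.7 + 12.3
= −79.36 dBm → −79.4 dBm

−79.4 dBm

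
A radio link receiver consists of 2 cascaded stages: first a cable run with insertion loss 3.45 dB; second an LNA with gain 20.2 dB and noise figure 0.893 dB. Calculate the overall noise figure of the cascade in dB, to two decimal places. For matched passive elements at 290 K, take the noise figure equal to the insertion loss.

4.34 dB

Convert to linear (a loss of L dB is a gain of −L dB): F_i = 10^(NF_i/10), G_i = 10^(G_i,dB/10)
  Stage 1: F_1 = 10^(3.45/10) = 2.213, G_1 = 10^(−3.45/10) = 0.4519
  Stage 2: F_2 = 10^(0.893/10) = 1.228, G_2 = 10^(20.2/10) = 104.7
Friis cascade:
  F = 2.213 + (1.228 − 1)/0.4519 = 2.718
NF = 10 log₁₀(2.718) = 4.34 dB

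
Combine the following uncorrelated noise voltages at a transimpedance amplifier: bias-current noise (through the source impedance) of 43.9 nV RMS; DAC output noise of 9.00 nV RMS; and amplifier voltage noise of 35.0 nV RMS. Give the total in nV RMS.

Uncorrelated sources add in power (mean-square): V_tot = √(ΣV_i²)
V_tot = √[(4.39×10⁻⁸)² + (9.00×10⁻⁹)² + (3.50×10⁻⁸)²] = 5.69×10⁻⁸ V = 56.9 nV

56.9 nV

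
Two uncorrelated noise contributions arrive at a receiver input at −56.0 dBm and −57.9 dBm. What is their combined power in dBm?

−53.8 dBm

Convert to linear, add, convert back:
P₁ = 2.51×10⁻⁹ W, P₂ = 1.62×10⁻⁹ W
P_tot = 4.13×10⁻⁹ W → 10 log₁₀(P_tot / 10⁻³) = −53.8 dBm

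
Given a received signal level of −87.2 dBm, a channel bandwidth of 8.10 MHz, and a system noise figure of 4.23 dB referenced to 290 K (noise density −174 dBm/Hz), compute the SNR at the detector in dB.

13.5 dB

Noise floor: N = −174 + 10 log₁₀(B) + NF
10 log₁₀(8.10×10⁶) = 69.08 dB
N = −174 + 69.08 + 4.23 = −100.69 dBm
SNR = P_sig − N = −87.2 − (−100.69) = 13.49 dB → 13.5 dB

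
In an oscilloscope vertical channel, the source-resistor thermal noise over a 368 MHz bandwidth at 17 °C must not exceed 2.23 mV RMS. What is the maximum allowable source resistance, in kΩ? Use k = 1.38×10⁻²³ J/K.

T = 17 °C + 273.15 = 290.15 K
Johnson–Nyquist: V_n = √(4kTRB) ⇒ R = V_n² / (4kTB)
4kTB = 4 × 1.38×10⁻²³ × 290.15 × 3.68×10⁸ = 5.89×10⁻¹²
R = (2.23×10⁻³)² / 5.89×10⁻¹² = 8.44×10⁵ Ω = 844 kΩ

844 kΩ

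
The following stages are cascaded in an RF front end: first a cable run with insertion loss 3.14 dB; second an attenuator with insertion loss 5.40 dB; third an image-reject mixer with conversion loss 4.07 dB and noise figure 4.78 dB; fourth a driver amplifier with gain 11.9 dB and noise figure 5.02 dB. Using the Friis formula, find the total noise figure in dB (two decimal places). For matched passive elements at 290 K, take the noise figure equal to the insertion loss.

Convert to linear (a loss of L dB is a gain of −L dB): F_i = 10^(NF_i/10), G_i = 10^(G_i,dB/10)
  Stage 1: F_1 = 10^(3.14/10) = 2.061, G_1 = 10^(−3.14/10) = 0.4853
  Stage 2: F_2 = 10^(5.40/10) = 3.467, G_2 = 10^(−5.40/10) = 0.2884
  Stage 3: F_3 = 10^(4.78/10) = 3.006, G_3 = 10^(−4.07/10) = 0.3917
  Stage 4: F_4 = 10^(5.02/10) = 3.177, G_4 = 10^(11.9/10) = 15.49
Friis cascade:
  F = 2.061 + (3.467 − 1)/0.4853 + (3.006 − 1)/0.1400 + (3.177 − 1)/0.05483 = 61.18
NF = 10 log₁₀(61.18) = 17.87 dB

17.87 dB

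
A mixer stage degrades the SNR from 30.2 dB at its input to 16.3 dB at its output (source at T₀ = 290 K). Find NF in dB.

NF (dB) = SNR_in(dB) − SNR_out(dB) when the source is at T₀
NF = 30.2 − 16.3 = 13.9 dB

13.9 dB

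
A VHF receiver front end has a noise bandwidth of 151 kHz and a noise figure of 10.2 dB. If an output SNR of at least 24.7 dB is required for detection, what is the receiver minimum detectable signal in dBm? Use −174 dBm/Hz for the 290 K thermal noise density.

Sensitivity = −174 + 10 log₁₀(B) + NF + SNR_min
= −174 + 51.79 + 10.2 + 24.7
= −87.31 dBm → −87.3 dBm

−87.3 dBm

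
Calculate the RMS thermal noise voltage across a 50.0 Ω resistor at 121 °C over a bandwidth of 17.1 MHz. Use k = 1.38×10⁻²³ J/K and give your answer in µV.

4.31 µV

T = 121 °C + 273.15 = 394.15 K
V_n = √(4kTRB)
4kTRB = 4 × 1.38×10⁻²³ × 394.15 × 5.00×10¹ × 1.71×10⁷ = 1.86×10⁻¹¹ V²
V_n = √(1.86×10⁻¹¹) = 4.31×10⁻⁶ V = 4.31 µV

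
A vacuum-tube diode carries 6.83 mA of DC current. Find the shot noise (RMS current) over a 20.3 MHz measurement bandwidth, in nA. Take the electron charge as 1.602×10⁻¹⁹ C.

I_n = √(2qI·B)
2qI·B = 2 × 1.602×10⁻¹⁹ × 6.83×10⁻³ × 2.03×10⁷ = 4.44×10⁻¹⁴ A²
I_n = √(4.44×10⁻¹⁴) = 2.11×10⁻⁷ A = 211 nA

211 nA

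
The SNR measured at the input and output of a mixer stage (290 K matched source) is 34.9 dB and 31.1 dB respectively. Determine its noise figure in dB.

3.8 dB

NF (dB) = SNR_in(dB) − SNR_out(dB) when the source is at T₀
NF = 34.9 − 31.1 = 3.8 dB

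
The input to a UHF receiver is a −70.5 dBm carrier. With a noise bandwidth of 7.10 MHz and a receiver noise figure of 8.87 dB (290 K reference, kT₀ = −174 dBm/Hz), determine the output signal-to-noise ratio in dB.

26.1 dB

Noise floor: N = −174 + 10 log₁₀(B) + NF
10 log₁₀(7.10×10⁶) = 68.51 dB
N = −174 + 68.51 + 8.87 = −96.62 dBm
SNR = P_sig − N = −70.5 − (−96.62) = 26.12 dB → 26.1 dB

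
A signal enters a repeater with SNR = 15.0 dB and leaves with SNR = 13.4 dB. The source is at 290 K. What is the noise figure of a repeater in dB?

NF (dB) = SNR_in(dB) − SNR_out(dB) when the source is at T₀
NF = 15.0 − 13.4 = 1.6 dB

1.6 dB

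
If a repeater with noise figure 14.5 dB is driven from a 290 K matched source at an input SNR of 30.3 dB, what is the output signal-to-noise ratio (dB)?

By definition F = SNR_in/SNR_out, so in dB: SNR_out = SNR_in − NF
SNR_out = 30.3 − 14.5 = 15.8 dB

15.8 dB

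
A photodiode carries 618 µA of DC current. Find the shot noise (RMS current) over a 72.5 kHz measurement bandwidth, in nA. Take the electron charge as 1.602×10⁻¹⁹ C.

I_n = √(2qI·B)
2qI·B = 2 × 1.602×10⁻¹⁹ × 6.18×10⁻⁴ × 7.25×10⁴ = 1.44×10⁻¹⁷ A²
I_n = √(1.44×10⁻¹⁷) = 3.79×10⁻⁹ A = 3.79 nA

3.79 nA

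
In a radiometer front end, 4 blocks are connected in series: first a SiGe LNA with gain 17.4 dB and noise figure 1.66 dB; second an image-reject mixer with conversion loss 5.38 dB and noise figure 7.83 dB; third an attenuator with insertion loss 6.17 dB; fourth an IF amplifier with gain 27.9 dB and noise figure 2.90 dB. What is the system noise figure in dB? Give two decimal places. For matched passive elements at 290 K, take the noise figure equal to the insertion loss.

Convert to linear (a loss of L dB is a gain of −L dB): F_i = 10^(NF_i/10), G_i = 10^(G_i,dB/10)
  Stage 1: F_1 = 10^(1.66/10) = 1.466, G_1 = 10^(17.4/10) = 54.95
  Stage 2: F_2 = 10^(7.83/10) = 6.067, G_2 = 10^(−5.38/10) = 0.2897
  Stage 3: F_3 = 10^(6.17/10) = 4.140, G_3 = 10^(−6.17/10) = 0.2415
  Stage 4: F_4 = 10^(2.90/10) = 1.950, G_4 = 10^(27.9/10) = 616.6
Friis cascade:
  F = 1.466 + (6.067 − 1)/54.95 + (4.140 − 1)/15.92 + (1.950 − 1)/3.846 = 2.002
NF = 10 log₁₀(2.002) = 3.01 dB

3.01 dB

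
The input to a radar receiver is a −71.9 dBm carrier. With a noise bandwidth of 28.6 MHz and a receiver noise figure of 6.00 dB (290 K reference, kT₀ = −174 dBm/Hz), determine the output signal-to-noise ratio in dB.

Noise floor: N = −174 + 10 log₁₀(B) + NF
10 log₁₀(2.86×10⁷) = 74.56 dB
N = −174 + 74.56 + 6.00 = −93.44 dBm
SNR = P_sig − N = −71.9 − (−93.44) = 21.54 dB → 21.5 dB

21.5 dB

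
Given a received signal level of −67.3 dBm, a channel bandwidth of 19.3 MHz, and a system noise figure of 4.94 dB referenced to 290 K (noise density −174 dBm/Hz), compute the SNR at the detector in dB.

28.9 dB

Noise floor: N = −174 + 10 log₁₀(B) + NF
10 log₁₀(1.93×10⁷) = 72.86 dB
N = −174 + 72.86 + 4.94 = −96.20 dBm
SNR = P_sig − N = −67.3 − (−96.20) = 28.90 dB → 28.9 dB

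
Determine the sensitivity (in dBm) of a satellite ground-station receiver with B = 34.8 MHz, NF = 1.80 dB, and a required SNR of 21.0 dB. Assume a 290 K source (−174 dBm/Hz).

Sensitivity = −174 + 10 log₁₀(B) + NF + SNR_min
= −174 + 75.42 + 1.80 + 21.0
= −75.78 dBm → −75.8 dBm

−75.8 dBm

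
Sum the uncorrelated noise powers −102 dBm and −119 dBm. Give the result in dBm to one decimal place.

Convert to linear, add, convert back:
P₁ = 6.31×10⁻¹⁴ W, P₂ = 1.26×10⁻¹⁵ W
P_tot = 6.44×10⁻¹⁴ W → 10 log₁₀(P_tot / 10⁻³) = −101.9 dBm

−101.9 dBm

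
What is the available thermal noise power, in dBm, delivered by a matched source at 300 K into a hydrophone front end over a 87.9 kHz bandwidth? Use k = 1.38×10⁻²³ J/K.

P_n = kTB = 1.38×10⁻²³ × 300 × 8.79×10⁴ = 3.64×10⁻¹⁶ W
In dBm: 10 log₁₀(3.64×10⁻¹⁶ / 10⁻³) = −124.4 dBm

−124.4 dBm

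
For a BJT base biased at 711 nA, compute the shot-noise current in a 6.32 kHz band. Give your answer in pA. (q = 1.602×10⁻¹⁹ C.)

37.9 pA

I_n = √(2qI·B)
2qI·B = 2 × 1.602×10⁻¹⁹ × 7.11×10⁻⁷ × 6.32×10³ = 1.44×10⁻²¹ A²
I_n = √(1.44×10⁻²¹) = 3.79×10⁻¹¹ A = 37.9 pA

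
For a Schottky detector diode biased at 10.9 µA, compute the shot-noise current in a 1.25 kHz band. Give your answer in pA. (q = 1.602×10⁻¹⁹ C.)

I_n = √(2qI·B)
2qI·B = 2 × 1.602×10⁻¹⁹ × 1.09×10⁻⁵ × 1.25×10³ = 4.37×10⁻²¹ A²
I_n = √(4.37×10⁻²¹) = 6.61×10⁻¹¹ A = 66.1 pA

66.1 pA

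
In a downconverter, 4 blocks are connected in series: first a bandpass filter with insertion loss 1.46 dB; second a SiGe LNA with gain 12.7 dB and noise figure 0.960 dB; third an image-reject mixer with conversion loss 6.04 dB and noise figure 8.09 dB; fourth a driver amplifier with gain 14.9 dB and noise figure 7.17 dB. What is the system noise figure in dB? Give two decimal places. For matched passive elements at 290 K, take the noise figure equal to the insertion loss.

Convert to linear (a loss of L dB is a gain of −L dB): F_i = 10^(NF_i/10), G_i = 10^(G_i,dB/10)
  Stage 1: F_1 = 10^(1.46/10) = 1.400, G_1 = 10^(−1.46/10) = 0.7145
  Stage 2: F_2 = 10^(0.960/10) = 1.247, G_2 = 10^(12.7/10) = 18.62
  Stage 3: F_3 = 10^(8.09/10) = 6.442, G_3 = 10^(−6.04/10) = 0.2489
  Stage 4: F_4 = 10^(7.17/10) = 5.212, G_4 = 10^(14.9/10) = 30.90
Friis cascade:
  F = 1.400 + (1.247 − 1)/0.7145 + (6.442 − 1)/13.30 + (5.212 − 1)/3.311 = 3.427
NF = 10 log₁₀(3.427) = 5.35 dB

5.35 dB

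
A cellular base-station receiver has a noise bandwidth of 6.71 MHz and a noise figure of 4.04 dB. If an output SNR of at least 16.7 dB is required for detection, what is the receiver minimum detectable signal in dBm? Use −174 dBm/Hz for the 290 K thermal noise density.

−85.0 dBm

Sensitivity = −174 + 10 log₁₀(B) + NF + SNR_min
= −174 + 68.27 + 4.04 + 16.7
= −84.99 dBm → −85.0 dBm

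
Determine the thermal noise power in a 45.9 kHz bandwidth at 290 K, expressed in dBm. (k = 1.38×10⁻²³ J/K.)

−127.4 dBm

P_n = kTB = 1.38×10⁻²³ × 290 × 4.59×10⁴ = 1.84×10⁻¹⁶ W
In dBm: 10 log₁₀(1.84×10⁻¹⁶ / 10⁻³) = −127.4 dBm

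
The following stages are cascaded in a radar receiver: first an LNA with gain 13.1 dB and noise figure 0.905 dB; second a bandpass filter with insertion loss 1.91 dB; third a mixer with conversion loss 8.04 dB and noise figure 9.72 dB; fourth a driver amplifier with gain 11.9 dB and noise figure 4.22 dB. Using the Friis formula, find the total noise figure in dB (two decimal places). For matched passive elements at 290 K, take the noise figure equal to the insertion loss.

4.30 dB

Convert to linear (a loss of L dB is a gain of −L dB): F_i = 10^(NF_i/10), G_i = 10^(G_i,dB/10)
  Stage 1: F_1 = 10^(0.905/10) = 1.232, G_1 = 10^(13.1/10) = 20.42
  Stage 2: F_2 = 10^(1.91/10) = 1.552, G_2 = 10^(−1.91/10) = 0.6442
  Stage 3: F_3 = 10^(9.72/10) = 9.376, G_3 = 10^(−8.04/10) = 0.1570
  Stage 4: F_4 = 10^(4.22/10) = 2.642, G_4 = 10^(11.9/10) = 15.49
Friis cascade:
  F = 1.232 + (1.552 − 1)/20.42 + (9.376 − 1)/13.15 + (2.642 − 1)/2.065 = 2.691
NF = 10 log₁₀(2.691) = 4.30 dB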